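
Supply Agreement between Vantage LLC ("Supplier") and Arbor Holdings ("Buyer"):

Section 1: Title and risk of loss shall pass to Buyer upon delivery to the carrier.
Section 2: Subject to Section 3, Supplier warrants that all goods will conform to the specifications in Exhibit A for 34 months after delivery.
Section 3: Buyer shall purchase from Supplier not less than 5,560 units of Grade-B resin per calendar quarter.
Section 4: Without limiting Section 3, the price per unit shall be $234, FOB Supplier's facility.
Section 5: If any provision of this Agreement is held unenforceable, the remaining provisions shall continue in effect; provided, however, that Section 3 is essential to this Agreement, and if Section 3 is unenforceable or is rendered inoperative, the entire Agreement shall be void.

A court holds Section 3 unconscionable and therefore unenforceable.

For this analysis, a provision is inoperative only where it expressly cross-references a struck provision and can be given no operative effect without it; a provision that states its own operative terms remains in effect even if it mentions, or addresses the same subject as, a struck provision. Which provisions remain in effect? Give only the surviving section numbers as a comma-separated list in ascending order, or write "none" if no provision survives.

none

Section 3 is struck. Nothing else in the Agreement is defined by reference to Section 3. Section 5 makes Section 3 an essential term, and Section 3 is the provision held invalid; under Section 5, the entire Agreement is therefore void. No provision of the Agreement survives.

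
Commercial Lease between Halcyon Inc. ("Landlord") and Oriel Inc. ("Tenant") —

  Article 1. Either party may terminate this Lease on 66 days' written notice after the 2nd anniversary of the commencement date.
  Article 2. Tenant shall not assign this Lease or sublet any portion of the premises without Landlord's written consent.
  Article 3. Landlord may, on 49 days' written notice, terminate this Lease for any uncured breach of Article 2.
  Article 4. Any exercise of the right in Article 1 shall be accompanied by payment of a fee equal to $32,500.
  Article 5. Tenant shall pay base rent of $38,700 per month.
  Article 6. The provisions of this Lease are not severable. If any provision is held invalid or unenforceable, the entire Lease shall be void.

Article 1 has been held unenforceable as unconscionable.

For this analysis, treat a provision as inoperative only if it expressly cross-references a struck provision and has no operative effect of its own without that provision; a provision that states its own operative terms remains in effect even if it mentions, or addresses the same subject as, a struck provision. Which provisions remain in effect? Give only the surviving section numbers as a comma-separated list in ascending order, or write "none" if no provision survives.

none

Article 1 is struck. The only function of Article 4 is the exercise fee for Article 1, so it cannot stand once Article 1 is removed. Article 6 provides that the Lease is not severable, so the invalidity of any one provision voids the entire Lease. No provision of the Lease survives.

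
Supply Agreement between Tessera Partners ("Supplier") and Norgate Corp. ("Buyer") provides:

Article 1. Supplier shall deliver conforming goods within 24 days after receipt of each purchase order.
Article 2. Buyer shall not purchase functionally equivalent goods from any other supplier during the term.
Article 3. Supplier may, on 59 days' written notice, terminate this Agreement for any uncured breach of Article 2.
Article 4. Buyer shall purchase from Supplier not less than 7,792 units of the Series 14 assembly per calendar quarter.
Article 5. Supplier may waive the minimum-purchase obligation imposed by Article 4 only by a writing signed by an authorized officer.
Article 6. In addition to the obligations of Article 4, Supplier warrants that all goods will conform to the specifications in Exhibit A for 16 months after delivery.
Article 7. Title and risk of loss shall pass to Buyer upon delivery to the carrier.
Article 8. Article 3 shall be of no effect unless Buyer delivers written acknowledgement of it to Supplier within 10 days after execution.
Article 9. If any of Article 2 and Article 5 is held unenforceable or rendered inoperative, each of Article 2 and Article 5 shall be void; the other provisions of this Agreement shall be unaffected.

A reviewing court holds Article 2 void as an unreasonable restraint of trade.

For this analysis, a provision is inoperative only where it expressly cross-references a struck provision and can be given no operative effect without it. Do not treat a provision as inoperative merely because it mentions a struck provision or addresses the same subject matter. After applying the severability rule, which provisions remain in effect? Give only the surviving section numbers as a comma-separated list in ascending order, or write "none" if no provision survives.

1, 4, 6, 7, 9

Article 2 is struck. Article 3 operates only by reference to Article 2, so it falls with Article 2. Article 8 merely fixes the acknowledgement condition for Article 3; with Article 3 gone it has nothing to operate on and falls away. Article 9 declares Article 2 and Article 5 mutually dependent; since one of them has fallen, all of them are of no effect. That brings down Article 5 as well. The remainder continues in force under Article 9. The provisions still in force are Article 1, Article 4, Article 6, Article 7, and Article 9.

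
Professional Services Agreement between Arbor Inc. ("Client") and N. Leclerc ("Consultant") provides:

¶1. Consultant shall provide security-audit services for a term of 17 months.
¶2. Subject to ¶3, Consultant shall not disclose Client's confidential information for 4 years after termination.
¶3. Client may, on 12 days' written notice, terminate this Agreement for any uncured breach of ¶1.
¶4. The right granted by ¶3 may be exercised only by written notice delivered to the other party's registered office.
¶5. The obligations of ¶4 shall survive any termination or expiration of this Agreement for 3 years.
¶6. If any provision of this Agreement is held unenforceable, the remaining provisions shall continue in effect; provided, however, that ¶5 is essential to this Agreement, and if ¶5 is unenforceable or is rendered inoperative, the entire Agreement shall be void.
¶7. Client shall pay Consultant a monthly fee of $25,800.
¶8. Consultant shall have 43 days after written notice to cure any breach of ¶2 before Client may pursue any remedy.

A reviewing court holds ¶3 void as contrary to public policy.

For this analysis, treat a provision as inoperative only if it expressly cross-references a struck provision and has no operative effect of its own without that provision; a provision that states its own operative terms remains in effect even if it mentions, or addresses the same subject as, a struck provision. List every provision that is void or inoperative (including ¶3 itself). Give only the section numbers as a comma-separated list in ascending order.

¶3 is struck. ¶4 merely fixes the notice requirement for ¶3; with ¶3 gone it has nothing to operate on and falls away. ¶5 has no operative effect of its own apart from ¶4 and is therefore inoperative. ¶6 makes ¶5 an essential term, and ¶5 has been rendered inoperative by the cascade; under ¶6, the entire Agreement is therefore void. No provision of the Agreement survives.

1, 2, 3, 4, 5, 6, 7, 8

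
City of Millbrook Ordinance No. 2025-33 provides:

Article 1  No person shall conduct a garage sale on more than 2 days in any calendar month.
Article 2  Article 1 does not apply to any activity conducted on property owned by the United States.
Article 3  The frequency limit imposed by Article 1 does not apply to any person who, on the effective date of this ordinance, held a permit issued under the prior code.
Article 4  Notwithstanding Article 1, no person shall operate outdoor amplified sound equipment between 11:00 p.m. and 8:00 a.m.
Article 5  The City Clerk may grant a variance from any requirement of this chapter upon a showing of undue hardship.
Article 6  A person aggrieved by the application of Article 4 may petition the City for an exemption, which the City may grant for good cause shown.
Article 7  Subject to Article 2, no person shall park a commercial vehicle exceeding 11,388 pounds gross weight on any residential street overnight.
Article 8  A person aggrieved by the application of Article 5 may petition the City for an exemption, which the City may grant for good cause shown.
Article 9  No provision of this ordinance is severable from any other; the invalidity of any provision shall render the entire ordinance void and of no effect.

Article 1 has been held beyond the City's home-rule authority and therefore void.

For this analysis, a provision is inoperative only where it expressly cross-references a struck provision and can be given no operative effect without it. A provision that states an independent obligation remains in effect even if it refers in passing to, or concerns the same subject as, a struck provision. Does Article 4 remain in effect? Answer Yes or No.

No

Article 1 is struck. The only function of Article 2 is the public-property exemption from Article 1, so it cannot stand once Article 1 is removed. Article 3 merely fixes the grandfather exemption from Article 1; with Article 1 gone it has nothing to operate on and falls away. Article 9 provides that the ordinance is not severable, so the invalidity of any one provision voids the entire ordinance. No provision of the ordinance survives. Article 4 is among the inoperative provisions, so the answer is no.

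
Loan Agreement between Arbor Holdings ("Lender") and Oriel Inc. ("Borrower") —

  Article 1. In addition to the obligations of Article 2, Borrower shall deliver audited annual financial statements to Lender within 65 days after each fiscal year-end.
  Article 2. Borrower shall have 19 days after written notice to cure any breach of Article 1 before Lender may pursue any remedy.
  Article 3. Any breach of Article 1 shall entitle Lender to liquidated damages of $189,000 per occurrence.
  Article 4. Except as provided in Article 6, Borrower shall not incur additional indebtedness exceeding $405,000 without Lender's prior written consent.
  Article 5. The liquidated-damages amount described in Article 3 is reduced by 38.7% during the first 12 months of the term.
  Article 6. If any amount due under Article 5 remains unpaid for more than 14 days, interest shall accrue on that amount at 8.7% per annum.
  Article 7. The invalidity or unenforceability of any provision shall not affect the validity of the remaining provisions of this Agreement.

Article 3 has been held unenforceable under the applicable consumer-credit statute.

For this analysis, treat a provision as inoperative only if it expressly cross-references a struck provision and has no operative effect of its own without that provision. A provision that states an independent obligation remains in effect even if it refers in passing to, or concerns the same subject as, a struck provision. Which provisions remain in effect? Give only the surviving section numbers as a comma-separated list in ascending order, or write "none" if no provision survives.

Article 3 is struck. Article 5 does nothing except set the introductory reduction to the liquidated-damages amount by reference to Article 3; with Article 3 gone it has no independent effect and is inoperative. The whole of Article 6 is the default interest on the introductory reduction to the liquidated-damages amount, defined by reference to Article 5, so Article 6 cannot stand once Article 5 is removed. Article 4 mentions Article 6 but its own obligation stands independently of Article 6, so Article 4 is not affected. Under the severability clause in Article 7, the remaining provisions continue in force. The provisions still in force are Article 1, Article 2, Article 4, and Article 7.

1, 2, 4, 7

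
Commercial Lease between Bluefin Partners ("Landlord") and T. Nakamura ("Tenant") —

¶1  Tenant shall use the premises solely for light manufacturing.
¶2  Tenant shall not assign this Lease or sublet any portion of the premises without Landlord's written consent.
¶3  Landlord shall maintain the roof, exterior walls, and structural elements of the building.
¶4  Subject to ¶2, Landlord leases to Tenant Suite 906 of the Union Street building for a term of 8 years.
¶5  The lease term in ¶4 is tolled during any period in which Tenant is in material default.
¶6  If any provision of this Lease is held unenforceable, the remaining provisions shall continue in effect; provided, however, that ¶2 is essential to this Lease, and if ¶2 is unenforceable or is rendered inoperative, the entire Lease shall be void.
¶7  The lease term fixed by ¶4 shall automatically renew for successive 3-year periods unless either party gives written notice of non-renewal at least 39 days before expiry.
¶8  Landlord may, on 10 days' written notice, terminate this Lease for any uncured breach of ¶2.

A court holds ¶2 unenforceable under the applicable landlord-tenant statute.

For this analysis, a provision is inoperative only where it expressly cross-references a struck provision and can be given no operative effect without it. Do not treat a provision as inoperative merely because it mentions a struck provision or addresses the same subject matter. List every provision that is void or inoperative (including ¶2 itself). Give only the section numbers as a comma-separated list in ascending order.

1, 2, 3, 4, 5, 6, 7, 8

¶2 is struck. The only function of ¶8 is the termination right for breach of ¶2, so it cannot stand once ¶2 is removed. ¶6 makes ¶2 an essential term, and ¶2 is the provision held invalid; under ¶6, the entire Lease is therefore void. No provision of the Lease survives.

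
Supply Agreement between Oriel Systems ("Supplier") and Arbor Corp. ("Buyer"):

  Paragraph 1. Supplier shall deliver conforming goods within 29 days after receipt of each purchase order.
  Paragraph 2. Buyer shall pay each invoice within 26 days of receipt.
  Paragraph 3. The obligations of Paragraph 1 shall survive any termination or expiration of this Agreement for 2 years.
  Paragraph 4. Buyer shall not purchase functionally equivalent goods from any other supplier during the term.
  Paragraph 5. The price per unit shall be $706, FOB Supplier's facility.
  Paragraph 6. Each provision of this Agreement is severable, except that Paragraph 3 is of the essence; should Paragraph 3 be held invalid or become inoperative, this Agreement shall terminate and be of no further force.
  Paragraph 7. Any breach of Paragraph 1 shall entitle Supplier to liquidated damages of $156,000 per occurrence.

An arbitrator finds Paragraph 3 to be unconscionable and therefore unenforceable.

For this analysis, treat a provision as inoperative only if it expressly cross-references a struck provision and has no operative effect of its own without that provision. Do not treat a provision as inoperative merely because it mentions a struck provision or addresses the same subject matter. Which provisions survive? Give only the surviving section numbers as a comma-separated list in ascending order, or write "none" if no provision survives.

Paragraph 3 is struck. Nothing else in the Agreement is defined by reference to Paragraph 3. Paragraph 6 makes Paragraph 3 an essential term, and Paragraph 3 is the provision held invalid; under Paragraph 6, the entire Agreement is therefore void. No provision of the Agreement survives.

none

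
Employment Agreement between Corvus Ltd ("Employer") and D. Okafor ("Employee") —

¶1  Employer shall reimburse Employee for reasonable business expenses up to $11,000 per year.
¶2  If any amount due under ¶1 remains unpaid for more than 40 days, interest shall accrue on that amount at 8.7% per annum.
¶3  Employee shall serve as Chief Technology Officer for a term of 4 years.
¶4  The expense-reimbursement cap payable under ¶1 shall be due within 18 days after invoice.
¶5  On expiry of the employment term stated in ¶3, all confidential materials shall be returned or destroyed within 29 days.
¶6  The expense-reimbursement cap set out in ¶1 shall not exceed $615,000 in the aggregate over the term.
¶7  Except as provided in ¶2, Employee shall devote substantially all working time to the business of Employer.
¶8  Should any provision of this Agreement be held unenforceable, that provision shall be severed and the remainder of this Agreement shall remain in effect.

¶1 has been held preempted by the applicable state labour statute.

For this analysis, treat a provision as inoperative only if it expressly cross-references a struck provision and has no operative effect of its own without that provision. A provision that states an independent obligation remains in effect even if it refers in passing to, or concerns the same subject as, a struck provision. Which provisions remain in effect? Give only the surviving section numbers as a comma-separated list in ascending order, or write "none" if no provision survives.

3, 5, 7, 8

¶1 is struck. ¶2 has no operative effect of its own apart from ¶1 and is therefore inoperative. ¶4 operates only by reference to ¶1, so it falls with ¶1. The whole of ¶6 is the aggregate cap on the expense-reimbursement cap, defined by reference to ¶1, so ¶6 cannot stand once ¶1 is removed. Although ¶7 refers to ¶2, its operative terms do not depend on ¶2, so it remains in effect. ¶8 is a severability clause and preserves every provision that can still be given independent effect. That leaves ¶3, ¶5, ¶7, and ¶8 in effect.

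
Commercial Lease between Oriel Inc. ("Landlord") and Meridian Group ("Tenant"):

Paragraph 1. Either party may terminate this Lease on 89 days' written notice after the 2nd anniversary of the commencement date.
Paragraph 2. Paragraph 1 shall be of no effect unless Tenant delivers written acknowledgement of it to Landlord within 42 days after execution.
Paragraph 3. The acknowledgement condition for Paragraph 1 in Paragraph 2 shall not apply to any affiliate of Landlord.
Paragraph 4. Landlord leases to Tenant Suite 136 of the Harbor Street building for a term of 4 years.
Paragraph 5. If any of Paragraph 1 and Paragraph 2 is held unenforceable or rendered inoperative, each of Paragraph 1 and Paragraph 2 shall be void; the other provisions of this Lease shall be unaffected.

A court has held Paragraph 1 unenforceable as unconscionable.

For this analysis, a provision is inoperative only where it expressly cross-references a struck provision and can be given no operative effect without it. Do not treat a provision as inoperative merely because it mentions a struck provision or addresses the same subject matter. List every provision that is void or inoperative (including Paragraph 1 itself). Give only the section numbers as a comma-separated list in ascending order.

1, 2, 3

Paragraph 1 is struck. Paragraph 2 operates only by reference to Paragraph 1, so it falls with Paragraph 1. Paragraph 3 has no operative effect of its own apart from Paragraph 2 and is therefore inoperative. Paragraph 5 declares Paragraph 1 and Paragraph 2 mutually dependent; since one of them has fallen, all of them are of no effect. The remainder continues in force under Paragraph 5. The provisions still in force are Paragraph 4 and Paragraph 5.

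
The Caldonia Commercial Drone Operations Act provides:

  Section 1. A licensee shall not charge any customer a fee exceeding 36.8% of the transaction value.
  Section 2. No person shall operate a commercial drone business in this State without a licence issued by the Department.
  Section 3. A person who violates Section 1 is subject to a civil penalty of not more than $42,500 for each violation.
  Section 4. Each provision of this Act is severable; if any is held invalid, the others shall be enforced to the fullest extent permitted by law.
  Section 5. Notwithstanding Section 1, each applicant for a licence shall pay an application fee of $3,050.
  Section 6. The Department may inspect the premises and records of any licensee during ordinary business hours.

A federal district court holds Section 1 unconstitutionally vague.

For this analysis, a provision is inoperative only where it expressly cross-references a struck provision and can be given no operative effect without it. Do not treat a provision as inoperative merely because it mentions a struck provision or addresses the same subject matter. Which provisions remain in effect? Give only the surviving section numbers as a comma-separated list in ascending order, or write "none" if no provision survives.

Section 1 is struck. The only function of Section 3 is the civil penalty for violating Section 1, so it cannot stand once Section 1 is removed. Section 5 mentions Section 1 but its own obligation stands independently of Section 1, so Section 5 is not affected. Section 4 is a severability clause and preserves every provision that can still be given independent effect. The provisions still in force are Section 2, Section 4, Section 5, and Section 6.

2, 4, 5, 6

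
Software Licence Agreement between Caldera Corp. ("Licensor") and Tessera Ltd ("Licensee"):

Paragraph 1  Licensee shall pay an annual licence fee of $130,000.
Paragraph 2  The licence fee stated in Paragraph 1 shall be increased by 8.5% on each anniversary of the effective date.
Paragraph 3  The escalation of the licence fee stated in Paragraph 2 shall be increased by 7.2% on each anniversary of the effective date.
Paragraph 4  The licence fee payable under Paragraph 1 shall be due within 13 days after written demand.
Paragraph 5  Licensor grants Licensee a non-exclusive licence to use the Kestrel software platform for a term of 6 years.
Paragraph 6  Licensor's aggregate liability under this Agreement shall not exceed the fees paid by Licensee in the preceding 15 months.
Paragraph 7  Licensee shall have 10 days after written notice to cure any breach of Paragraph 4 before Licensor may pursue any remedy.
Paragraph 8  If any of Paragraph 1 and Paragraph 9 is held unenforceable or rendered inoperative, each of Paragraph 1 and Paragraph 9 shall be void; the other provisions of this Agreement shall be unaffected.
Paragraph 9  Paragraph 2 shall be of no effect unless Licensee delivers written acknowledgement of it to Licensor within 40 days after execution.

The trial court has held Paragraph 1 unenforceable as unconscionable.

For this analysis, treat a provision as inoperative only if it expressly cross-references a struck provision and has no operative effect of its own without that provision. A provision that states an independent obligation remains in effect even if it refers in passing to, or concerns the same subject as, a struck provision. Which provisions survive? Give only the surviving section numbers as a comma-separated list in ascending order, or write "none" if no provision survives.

Paragraph 1 is struck. Paragraph 2 has no operative effect of its own apart from Paragraph 1 and is therefore inoperative. Paragraph 4 does nothing except set the payment deadline for the licence fee by reference to Paragraph 1; with Paragraph 1 gone it has no independent effect and is inoperative. Paragraph 3 operates only by reference to Paragraph 2, so it falls with Paragraph 2. Paragraph 7 operates only by reference to Paragraph 4, so it falls with Paragraph 4. Paragraph 9 has no operative effect of its own apart from Paragraph 2 and is therefore inoperative. Paragraph 8 declares Paragraph 1 and Paragraph 9 mutually dependent; since one of them has fallen, all of them are of no effect. The remainder continues in force under Paragraph 8. Paragraph 5, Paragraph 6, and Paragraph 8 remain in effect.

5, 6, 8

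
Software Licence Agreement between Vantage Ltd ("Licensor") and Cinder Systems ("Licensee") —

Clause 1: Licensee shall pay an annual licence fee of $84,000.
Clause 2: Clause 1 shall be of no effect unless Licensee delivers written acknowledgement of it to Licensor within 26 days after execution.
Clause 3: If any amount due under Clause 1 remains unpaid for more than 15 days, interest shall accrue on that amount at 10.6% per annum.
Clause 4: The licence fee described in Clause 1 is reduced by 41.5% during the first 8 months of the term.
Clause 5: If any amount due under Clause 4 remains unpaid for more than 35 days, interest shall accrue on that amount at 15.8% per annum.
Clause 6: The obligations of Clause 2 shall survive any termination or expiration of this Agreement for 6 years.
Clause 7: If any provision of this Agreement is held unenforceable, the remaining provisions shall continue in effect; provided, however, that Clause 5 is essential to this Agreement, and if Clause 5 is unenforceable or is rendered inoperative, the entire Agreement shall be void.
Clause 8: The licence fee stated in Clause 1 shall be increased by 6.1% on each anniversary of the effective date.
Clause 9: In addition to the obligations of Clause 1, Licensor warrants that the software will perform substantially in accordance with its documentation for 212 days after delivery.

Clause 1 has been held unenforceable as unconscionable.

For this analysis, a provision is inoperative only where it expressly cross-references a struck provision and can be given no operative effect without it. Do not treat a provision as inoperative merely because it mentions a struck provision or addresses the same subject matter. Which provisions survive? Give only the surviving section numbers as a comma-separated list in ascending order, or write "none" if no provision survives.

none

Clause 1 is struck. Clause 2 has no operative effect of its own apart from Clause 1 and is therefore inoperative. Clause 3 does nothing except set the default interest on the licence fee by reference to Clause 1; with Clause 1 gone it has no independent effect and is inoperative. Clause 4 does nothing except set the introductory reduction to the licence fee by reference to Clause 1; with Clause 1 gone it has no independent effect and is inoperative. The whole of Clause 8 is the escalation of the licence fee, defined by reference to Clause 1, so Clause 8 cannot stand once Clause 1 is removed. Clause 5 does nothing except set the default interest on the introductory reduction to the licence fee by reference to Clause 4; with Clause 4 gone it has no independent effect and is inoperative. Clause 6 has no operative effect of its own apart from Clause 2 and is therefore inoperative. Clause 7 makes Clause 5 an essential term, and Clause 5 has been rendered inoperative by the cascade; under Clause 7, the entire Agreement is therefore void. No provision of the Agreement survives.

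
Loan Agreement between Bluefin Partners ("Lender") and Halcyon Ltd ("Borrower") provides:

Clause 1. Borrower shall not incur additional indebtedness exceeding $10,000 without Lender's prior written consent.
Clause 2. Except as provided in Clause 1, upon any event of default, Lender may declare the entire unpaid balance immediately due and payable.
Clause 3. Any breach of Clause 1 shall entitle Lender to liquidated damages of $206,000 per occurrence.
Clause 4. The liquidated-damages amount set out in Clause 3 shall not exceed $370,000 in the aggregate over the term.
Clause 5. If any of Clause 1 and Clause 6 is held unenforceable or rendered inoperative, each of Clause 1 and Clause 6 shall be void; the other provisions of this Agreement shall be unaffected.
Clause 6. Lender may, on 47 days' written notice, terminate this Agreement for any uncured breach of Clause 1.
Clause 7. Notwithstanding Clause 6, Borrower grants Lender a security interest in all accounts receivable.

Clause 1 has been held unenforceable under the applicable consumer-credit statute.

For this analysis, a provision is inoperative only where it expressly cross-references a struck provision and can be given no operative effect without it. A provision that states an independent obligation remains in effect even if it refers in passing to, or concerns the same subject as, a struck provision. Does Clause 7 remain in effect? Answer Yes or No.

Yes

Clause 1 is struck. Clause 3 operates only by reference to Clause 1, so it falls with Clause 1. Clause 6 merely fixes the termination right for breach of Clause 1; with Clause 1 gone it has nothing to operate on and falls away. The whole of Clause 4 is the aggregate cap on the liquidated-damages amount, defined by reference to Clause 3, so Clause 4 cannot stand once Clause 3 is removed. Although Clause 7 refers to Clause 6, its operative terms do not depend on Clause 6, so it remains in effect. Although Clause 2 refers to Clause 1, its operative terms do not depend on Clause 1, so it remains in effect. Clause 5 declares Clause 1 and Clause 6 mutually dependent; since one of them has fallen, all of them are of no effect. The remainder continues in force under Clause 5. Clause 2, Clause 5, and Clause 7 remain in effect. Clause 7 is among the surviving provisions, so the answer is yes.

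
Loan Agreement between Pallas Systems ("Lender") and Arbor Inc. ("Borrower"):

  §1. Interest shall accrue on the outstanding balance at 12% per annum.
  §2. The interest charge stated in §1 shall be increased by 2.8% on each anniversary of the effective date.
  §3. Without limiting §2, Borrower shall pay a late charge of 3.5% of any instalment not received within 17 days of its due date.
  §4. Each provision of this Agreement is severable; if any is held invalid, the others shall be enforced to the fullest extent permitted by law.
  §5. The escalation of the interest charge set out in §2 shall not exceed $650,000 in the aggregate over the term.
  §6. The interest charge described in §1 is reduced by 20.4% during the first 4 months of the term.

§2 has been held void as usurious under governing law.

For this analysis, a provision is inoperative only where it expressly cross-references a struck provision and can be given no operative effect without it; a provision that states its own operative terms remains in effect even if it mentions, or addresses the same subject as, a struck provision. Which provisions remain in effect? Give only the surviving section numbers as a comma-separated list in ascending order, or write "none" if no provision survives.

1, 3, 4, 6

§2 is struck. §5 operates only by reference to §2, so it falls with §2. §3 mentions §2 but its own obligation stands independently of §2, so §3 is not affected. §4 is a severability clause and preserves every provision that can still be given independent effect. The provisions still in force are §1, §3, §4, and §6.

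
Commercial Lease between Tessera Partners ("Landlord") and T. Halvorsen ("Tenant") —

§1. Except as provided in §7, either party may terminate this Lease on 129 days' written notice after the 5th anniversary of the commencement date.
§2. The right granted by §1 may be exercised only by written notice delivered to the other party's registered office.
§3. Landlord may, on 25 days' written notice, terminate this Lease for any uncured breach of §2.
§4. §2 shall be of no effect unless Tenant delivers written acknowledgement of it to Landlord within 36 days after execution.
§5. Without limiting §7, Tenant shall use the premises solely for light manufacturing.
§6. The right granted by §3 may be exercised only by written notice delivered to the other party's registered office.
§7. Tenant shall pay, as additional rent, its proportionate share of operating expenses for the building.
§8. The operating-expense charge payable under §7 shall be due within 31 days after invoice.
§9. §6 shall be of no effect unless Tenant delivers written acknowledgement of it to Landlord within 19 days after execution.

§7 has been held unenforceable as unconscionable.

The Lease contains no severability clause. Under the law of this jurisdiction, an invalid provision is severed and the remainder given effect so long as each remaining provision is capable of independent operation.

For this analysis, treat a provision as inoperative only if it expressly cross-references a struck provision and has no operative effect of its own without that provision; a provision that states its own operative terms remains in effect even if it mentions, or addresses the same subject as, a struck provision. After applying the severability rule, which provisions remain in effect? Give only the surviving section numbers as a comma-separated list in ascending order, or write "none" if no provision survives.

1, 2, 3, 4, 5, 6, 9

§7 is struck. The whole of §8 is the payment deadline for the operating-expense charge, defined by reference to §7, so §8 cannot stand once §7 is removed. §5 mentions §7 but its own obligation stands independently of §7, so §5 is not affected. §1 mentions §7 but its own obligation stands independently of §7, so §1 is not affected. Under the stated default rule, only provisions that cannot operate independently fall away; the rest are enforced. The provisions still in force are §1, §2, §3, §4, §5, §6, and §9.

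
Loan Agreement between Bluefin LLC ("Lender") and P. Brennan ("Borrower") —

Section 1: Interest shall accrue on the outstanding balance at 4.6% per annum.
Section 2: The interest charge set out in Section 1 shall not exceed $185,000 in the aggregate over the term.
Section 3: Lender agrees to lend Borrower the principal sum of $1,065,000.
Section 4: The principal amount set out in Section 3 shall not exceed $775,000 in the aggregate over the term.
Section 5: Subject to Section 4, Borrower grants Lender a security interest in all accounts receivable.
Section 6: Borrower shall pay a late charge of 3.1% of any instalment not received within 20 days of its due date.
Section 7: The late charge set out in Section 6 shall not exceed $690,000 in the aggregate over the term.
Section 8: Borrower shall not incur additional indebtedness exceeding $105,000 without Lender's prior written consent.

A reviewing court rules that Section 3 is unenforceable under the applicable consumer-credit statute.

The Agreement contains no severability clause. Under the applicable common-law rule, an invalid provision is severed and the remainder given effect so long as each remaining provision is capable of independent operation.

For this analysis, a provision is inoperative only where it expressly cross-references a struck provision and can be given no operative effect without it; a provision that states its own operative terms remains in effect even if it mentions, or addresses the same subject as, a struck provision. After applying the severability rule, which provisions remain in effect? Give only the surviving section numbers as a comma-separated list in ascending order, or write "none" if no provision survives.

1, 2, 5, 6, 7, 8

Section 3 is struck. Section 4 has no operative effect of its own apart from Section 3 and is therefore inoperative. Although Section 5 refers to Section 4, its operative terms do not depend on Section 4, so it remains in effect. Under the stated default rule, only provisions that cannot operate independently fall away; the rest are enforced. That leaves Section 1, Section 2, Section 5, Section 6, Section 7, and Section 8 in effect.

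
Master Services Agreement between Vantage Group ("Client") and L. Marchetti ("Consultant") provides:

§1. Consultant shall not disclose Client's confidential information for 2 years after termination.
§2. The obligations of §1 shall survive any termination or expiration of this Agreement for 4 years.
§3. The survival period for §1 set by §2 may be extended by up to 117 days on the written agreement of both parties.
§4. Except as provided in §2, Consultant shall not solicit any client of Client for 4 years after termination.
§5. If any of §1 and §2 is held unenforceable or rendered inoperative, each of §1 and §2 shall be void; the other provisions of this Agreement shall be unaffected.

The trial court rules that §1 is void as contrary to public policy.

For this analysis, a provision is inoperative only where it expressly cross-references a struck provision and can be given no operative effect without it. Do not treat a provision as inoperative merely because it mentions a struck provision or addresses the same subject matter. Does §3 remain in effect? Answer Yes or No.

No

§1 is struck. §2 has no operative effect of its own apart from §1 and is therefore inoperative. §3 has no operative effect of its own apart from §2 and is therefore inoperative. Although §4 refers to §2, its operative terms do not depend on §2, so it remains in effect. §5 declares §1 and §2 mutually dependent; since one of them has fallen, all of them are of no effect. The remainder continues in force under §5. That leaves §4 and §5 in effect. §3 is among the inoperative provisions, so the answer is no.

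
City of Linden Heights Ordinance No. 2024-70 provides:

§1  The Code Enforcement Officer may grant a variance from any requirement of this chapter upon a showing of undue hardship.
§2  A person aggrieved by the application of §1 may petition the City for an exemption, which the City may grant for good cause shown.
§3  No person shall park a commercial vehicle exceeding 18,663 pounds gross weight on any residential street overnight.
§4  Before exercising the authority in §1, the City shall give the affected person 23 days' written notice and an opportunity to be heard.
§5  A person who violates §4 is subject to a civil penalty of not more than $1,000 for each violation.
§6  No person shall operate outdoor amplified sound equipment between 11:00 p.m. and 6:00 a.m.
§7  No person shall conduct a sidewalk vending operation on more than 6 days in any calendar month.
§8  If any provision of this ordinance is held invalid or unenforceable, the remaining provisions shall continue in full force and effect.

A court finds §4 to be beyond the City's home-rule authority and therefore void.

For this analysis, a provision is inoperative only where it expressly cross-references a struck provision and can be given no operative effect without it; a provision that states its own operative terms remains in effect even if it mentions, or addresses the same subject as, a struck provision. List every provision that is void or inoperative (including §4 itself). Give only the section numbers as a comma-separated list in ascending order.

§4 is struck. §5 merely fixes the civil penalty for violating §4; with §4 gone it has nothing to operate on and falls away. §8 is a severability clause and preserves every provision that can still be given independent effect. §1, §2, §3, §6, §7, and §8 remain in effect.

4, 5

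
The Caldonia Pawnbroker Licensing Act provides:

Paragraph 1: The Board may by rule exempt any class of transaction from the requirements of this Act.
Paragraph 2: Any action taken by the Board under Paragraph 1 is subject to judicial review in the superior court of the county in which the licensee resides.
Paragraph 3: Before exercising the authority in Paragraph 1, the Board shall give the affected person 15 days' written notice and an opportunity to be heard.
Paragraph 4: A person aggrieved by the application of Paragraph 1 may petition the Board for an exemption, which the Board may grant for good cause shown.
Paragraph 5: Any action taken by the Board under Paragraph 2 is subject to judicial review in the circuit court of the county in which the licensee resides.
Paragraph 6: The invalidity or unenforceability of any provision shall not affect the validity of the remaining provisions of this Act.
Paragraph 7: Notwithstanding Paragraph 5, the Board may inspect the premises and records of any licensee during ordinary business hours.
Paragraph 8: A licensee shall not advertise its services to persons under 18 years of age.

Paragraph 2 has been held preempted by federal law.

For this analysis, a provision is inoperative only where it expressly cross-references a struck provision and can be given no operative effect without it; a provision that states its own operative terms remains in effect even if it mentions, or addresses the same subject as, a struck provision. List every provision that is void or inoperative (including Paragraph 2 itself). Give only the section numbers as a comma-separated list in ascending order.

Paragraph 2 is struck. Paragraph 5 operates only by reference to Paragraph 2, so it falls with Paragraph 2. Paragraph 7 mentions Paragraph 5 but its own obligation stands independently of Paragraph 5, so Paragraph 7 is not affected. Under the severability clause in Paragraph 6, the remaining provisions continue in force. The provisions still in force are Paragraph 1, Paragraph 3, Paragraph 4, Paragraph 6, Paragraph 7, and Paragraph 8.

2, 5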